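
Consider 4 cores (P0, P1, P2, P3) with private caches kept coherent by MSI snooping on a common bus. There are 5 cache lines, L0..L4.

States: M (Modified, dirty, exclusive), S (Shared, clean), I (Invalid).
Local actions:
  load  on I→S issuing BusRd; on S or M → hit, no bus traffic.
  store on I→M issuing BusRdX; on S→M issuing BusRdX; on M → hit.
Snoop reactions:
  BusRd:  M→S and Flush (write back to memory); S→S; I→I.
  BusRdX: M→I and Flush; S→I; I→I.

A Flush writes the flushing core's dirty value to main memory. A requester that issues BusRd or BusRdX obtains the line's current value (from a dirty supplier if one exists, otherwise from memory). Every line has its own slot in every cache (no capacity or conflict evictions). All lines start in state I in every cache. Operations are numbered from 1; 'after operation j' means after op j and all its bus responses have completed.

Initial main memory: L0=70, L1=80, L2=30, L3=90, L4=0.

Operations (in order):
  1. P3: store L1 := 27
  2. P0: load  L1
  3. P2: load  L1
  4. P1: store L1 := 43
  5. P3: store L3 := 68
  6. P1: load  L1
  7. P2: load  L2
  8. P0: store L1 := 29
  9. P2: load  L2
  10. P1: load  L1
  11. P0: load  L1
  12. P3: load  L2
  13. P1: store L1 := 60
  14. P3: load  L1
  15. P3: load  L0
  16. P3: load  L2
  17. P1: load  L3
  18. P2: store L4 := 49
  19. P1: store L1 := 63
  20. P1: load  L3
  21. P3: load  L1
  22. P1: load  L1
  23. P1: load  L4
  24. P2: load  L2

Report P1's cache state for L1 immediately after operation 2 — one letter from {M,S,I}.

state = I

step 1: P3: store L1 := 27  ⟶  IIIM  (L1)  txn=BusRdX  M[L1]=80
step 2: P0: load  L1  ⟶  SIIS  (L1)  txn=BusRd+Flush  M[L1]=27
step 3: P2: load  L1  ⟶  SISS  (L1)  txn=BusRd  M[L1]=27
step 4: P1: store L1 := 43  ⟶  IMII  (L1)  txn=BusRdX  M[L1]=27
step 5: P3: store L3 := 68  ⟶  IIIM  (L3)  txn=BusRdX  M[L3]=90
step 6: P1: load  L1  ⟶  IMII  (L1)  txn=∅  M[L1]=27
step 7: P2: load  L2  ⟶  IISI  (L2)  txn=BusRd  M[L2]=30
step 8: P0: store L1 := 29  ⟶  MIII  (L1)  txn=BusRdX+Flush  M[L1]=43
step 9: P2: load  L2  ⟶  IISI  (L2)  txn=∅  M[L2]=30
step 10: P1: load  L1  ⟶  SSII  (L1)  txn=BusRd+Flush  M[L1]=29
step 11: P0: load  L1  ⟶  SSII  (L1)  txn=∅  M[L1]=29
step 12: P3: load  L2  ⟶  IISS  (L2)  txn=BusRd  M[L2]=30
step 13: P1: store L1 := 60  ⟶  IMII  (L1)  txn=BusRdX  M[L1]=29
step 14: P3: load  L1  ⟶  ISIS  (L1)  txn=BusRd+Flush  M[L1]=60
step 15: P3: load  L0  ⟶  IIIS  (L0)  txn=BusRd  M[L0]=70
step 16: P3: load  L2  ⟶  IISS  (L2)  txn=∅  M[L2]=30
step 17: P1: load  L3  ⟶  ISIS  (L3)  txn=BusRd+Flush  M[L3]=68
step 18: P2: store L4 := 49  ⟶  IIMI  (L4)  txn=BusRdX  M[L4]=0
step 19: P1: store L1 := 63  ⟶  IMII  (L1)  txn=BusRdX  M[L1]=60
step 20: P1: load  L3  ⟶  ISIS  (L3)  txn=∅  M[L3]=68
step 21: P3: load  L1  ⟶  ISIS  (L1)  txn=BusRd+Flush  M[L1]=63
step 22: P1: load  L1  ⟶  ISIS  (L1)  txn=∅  M[L1]=63
step 23: P1: load  L4  ⟶  ISSI  (L4)  txn=BusRd+Flush  M[L4]=49
step 24: P2: load  L2  ⟶  IISS  (L2)  txn=∅  M[L2]=30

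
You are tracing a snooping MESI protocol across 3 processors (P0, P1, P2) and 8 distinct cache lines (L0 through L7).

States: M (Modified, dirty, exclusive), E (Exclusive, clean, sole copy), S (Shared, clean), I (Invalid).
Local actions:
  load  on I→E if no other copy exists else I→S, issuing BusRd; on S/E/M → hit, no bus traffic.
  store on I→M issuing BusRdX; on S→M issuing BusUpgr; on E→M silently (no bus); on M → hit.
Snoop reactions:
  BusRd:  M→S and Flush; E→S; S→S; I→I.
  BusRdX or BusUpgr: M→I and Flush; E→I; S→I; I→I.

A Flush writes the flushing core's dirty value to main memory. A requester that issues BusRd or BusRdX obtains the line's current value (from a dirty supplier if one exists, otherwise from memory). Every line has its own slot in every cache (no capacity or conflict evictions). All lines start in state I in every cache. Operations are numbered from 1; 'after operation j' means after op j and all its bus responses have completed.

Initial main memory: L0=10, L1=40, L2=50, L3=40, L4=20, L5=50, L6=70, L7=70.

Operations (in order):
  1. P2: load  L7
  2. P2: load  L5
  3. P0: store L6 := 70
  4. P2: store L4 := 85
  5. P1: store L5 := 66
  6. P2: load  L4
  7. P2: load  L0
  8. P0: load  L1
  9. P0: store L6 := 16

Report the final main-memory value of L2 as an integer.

memory[L2] = 50

1. P2: load  L7  bus=[BusRd]  L7: P0=I P1=I P2=E  mem[L7]=70
2. P2: load  L5  bus=[BusRd]  L5: P0=I P1=I P2=E  mem[L5]=50
3. P0: store L6 := 70  bus=[BusRdX]  L6: P0=M P1=I P2=I  mem[L6]=70
4. P2: store L4 := 85  bus=[BusRdX]  L4: P0=I P1=I P2=M  mem[L4]=20
5. P1: store L5 := 66  bus=[BusRdX]  L5: P0=I P1=M P2=I  mem[L5]=50
6. P2: load  L4  bus=[-]  L4: P0=I P1=I P2=M  mem[L4]=20
7. P2: load  L0  bus=[BusRd]  L0: P0=I P1=I P2=E  mem[L0]=10
8. P0: load  L1  bus=[BusRd]  L1: P0=E P1=I P2=I  mem[L1]=40
9. P0: store L6 := 16  bus=[-]  L6: P0=M P1=I P2=I  mem[L6]=70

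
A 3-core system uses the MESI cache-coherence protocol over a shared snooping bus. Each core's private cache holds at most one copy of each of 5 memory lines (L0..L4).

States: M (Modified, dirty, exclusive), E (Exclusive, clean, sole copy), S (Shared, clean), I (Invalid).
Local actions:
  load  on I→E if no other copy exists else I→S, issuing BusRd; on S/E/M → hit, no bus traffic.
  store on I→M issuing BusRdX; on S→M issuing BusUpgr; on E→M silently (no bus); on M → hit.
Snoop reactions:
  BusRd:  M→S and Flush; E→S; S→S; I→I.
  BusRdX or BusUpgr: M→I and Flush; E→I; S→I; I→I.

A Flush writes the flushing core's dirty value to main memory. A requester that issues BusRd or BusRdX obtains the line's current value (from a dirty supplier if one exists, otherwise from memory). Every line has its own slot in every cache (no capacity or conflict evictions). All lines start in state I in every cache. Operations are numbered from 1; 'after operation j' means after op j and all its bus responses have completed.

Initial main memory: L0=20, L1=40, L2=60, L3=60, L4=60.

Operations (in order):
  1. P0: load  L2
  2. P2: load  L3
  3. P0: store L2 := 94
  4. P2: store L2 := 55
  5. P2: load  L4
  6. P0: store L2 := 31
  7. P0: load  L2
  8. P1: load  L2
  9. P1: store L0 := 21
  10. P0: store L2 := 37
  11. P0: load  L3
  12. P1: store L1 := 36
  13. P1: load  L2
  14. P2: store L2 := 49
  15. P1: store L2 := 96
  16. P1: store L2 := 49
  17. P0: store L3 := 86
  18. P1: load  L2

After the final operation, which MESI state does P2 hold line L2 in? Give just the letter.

step 1: P0: load  L2  ⟶  EII  (L2)  txn=BusRd  M[L2]=60
step 2: P2: load  L3  ⟶  IIE  (L3)  txn=BusRd  M[L3]=60
step 3: P0: store L2 := 94  ⟶  MII  (L2)  txn=∅  M[L2]=60
step 4: P2: store L2 := 55  ⟶  IIM  (L2)  txn=BusRdX+Flush  M[L2]=94
step 5: P2: load  L4  ⟶  IIE  (L4)  txn=BusRd  M[L4]=60
step 6: P0: store L2 := 31  ⟶  MII  (L2)  txn=BusRdX+Flush  M[L2]=55
step 7: P0: load  L2  ⟶  MII  (L2)  txn=∅  M[L2]=55
step 8: P1: load  L2  ⟶  SSI  (L2)  txn=BusRd+Flush  M[L2]=31
step 9: P1: store L0 := 21  ⟶  IMI  (L0)  txn=BusRdX  M[L0]=20
step 10: P0: store L2 := 37  ⟶  MII  (L2)  txn=BusUpgr  M[L2]=31
step 11: P0: load  L3  ⟶  SIS  (L3)  txn=BusRd  M[L3]=60
step 12: P1: store L1 := 36  ⟶  IMI  (L1)  txn=BusRdX  M[L1]=40
step 13: P1: load  L2  ⟶  SSI  (L2)  txn=BusRd+Flush  M[L2]=37
step 14: P2: store L2 := 49  ⟶  IIM  (L2)  txn=BusRdX  M[L2]=37
step 15: P1: store L2 := 96  ⟶  IMI  (L2)  txn=BusRdX+Flush  M[L2]=49
step 16: P1: store L2 := 49  ⟶  IMI  (L2)  txn=∅  M[L2]=49
step 17: P0: store L3 := 86  ⟶  MII  (L3)  txn=BusUpgr  M[L3]=60
step 18: P1: load  L2  ⟶  IMI  (L2)  txn=∅  M[L2]=49

state = I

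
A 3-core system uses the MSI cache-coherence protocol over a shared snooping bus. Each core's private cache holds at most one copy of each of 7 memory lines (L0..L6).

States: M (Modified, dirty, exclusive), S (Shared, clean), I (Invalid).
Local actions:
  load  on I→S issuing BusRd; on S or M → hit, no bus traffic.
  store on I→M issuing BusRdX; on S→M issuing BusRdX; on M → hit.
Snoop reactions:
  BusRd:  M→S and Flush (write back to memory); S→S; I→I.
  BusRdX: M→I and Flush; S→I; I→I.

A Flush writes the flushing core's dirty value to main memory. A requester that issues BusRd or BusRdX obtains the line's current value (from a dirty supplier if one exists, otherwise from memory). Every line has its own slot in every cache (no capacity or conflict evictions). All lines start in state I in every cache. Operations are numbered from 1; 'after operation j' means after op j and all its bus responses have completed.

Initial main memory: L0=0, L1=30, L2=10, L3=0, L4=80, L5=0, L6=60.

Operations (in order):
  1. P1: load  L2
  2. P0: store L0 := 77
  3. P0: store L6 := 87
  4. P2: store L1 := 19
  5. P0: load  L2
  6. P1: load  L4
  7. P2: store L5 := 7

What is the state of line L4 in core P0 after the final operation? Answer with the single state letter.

1. P1: load  L2  bus=[BusRd]  L2: P0=I P1=S P2=I  mem[L2]=10
2. P0: store L0 := 77  bus=[BusRdX]  L0: P0=M P1=I P2=I  mem[L0]=0
3. P0: store L6 := 87  bus=[BusRdX]  L6: P0=M P1=I P2=I  mem[L6]=60
4. P2: store L1 := 19  bus=[BusRdX]  L1: P0=I P1=I P2=M  mem[L1]=30
5. P0: load  L2  bus=[BusRd]  L2: P0=S P1=S P2=I  mem[L2]=10
6. P1: load  L4  bus=[BusRd]  L4: P0=I P1=S P2=I  mem[L4]=80
7. P2: store L5 := 7  bus=[BusRdX]  L5: P0=I P1=I P2=M  mem[L5]=0

state = I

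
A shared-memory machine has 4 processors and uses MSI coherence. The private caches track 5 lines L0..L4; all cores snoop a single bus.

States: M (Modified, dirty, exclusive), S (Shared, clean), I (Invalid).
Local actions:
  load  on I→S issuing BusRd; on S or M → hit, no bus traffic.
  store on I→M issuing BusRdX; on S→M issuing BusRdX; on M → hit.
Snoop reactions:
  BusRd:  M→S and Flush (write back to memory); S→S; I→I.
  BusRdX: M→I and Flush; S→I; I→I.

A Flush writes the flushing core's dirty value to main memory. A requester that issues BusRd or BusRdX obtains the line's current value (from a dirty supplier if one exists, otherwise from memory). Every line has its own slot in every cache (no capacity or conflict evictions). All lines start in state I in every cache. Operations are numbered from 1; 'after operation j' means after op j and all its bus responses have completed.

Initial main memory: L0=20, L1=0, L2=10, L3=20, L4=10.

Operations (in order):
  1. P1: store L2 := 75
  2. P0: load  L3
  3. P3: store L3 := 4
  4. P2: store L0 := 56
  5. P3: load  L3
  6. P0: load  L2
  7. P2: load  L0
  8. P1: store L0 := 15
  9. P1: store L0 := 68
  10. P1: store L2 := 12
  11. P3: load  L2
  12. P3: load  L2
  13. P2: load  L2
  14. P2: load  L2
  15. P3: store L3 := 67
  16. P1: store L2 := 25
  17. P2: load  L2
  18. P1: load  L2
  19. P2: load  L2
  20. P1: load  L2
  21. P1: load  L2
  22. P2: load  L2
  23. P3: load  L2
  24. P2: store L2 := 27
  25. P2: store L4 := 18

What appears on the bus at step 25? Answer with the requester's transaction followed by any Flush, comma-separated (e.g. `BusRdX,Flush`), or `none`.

1. P1: store L2 := 75  bus=[BusRdX]  L2: P0=I P1=M P2=I P3=I  mem[L2]=10
2. P0: load  L3  bus=[BusRd]  L3: P0=S P1=I P2=I P3=I  mem[L3]=20
3. P3: store L3 := 4  bus=[BusRdX]  L3: P0=I P1=I P2=I P3=M  mem[L3]=20
4. P2: store L0 := 56  bus=[BusRdX]  L0: P0=I P1=I P2=M P3=I  mem[L0]=20
5. P3: load  L3  bus=[-]  L3: P0=I P1=I P2=I P3=M  mem[L3]=20
6. P0: load  L2  bus=[BusRd,Flush]  L2: P0=S P1=S P2=I P3=I  mem[L2]=75
7. P2: load  L0  bus=[-]  L0: P0=I P1=I P2=M P3=I  mem[L0]=20
8. P1: store L0 := 15  bus=[BusRdX,Flush]  L0: P0=I P1=M P2=I P3=I  mem[L0]=56
9. P1: store L0 := 68  bus=[-]  L0: P0=I P1=M P2=I P3=I  mem[L0]=56
10. P1: store L2 := 12  bus=[BusRdX]  L2: P0=I P1=M P2=I P3=I  mem[L2]=75
11. P3: load  L2  bus=[BusRd,Flush]  L2: P0=I P1=S P2=I P3=S  mem[L2]=12
12. P3: load  L2  bus=[-]  L2: P0=I P1=S P2=I P3=S  mem[L2]=12
13. P2: load  L2  bus=[BusRd]  L2: P0=I P1=S P2=S P3=S  mem[L2]=12
14. P2: load  L2  bus=[-]  L2: P0=I P1=S P2=S P3=S  mem[L2]=12
15. P3: store L3 := 67  bus=[-]  L3: P0=I P1=I P2=I P3=M  mem[L3]=20
16. P1: store L2 := 25  bus=[BusRdX]  L2: P0=I P1=M P2=I P3=I  mem[L2]=12
17. P2: load  L2  bus=[BusRd,Flush]  L2: P0=I P1=S P2=S P3=I  mem[L2]=25
18. P1: load  L2  bus=[-]  L2: P0=I P1=S P2=S P3=I  mem[L2]=25
19. P2: load  L2  bus=[-]  L2: P0=I P1=S P2=S P3=I  mem[L2]=25
20. P1: load  L2  bus=[-]  L2: P0=I P1=S P2=S P3=I  mem[L2]=25
21. P1: load  L2  bus=[-]  L2: P0=I P1=S P2=S P3=I  mem[L2]=25
22. P2: load  L2  bus=[-]  L2: P0=I P1=S P2=S P3=I  mem[L2]=25
23. P3: load  L2  bus=[BusRd]  L2: P0=I P1=S P2=S P3=S  mem[L2]=25
24. P2: store L2 := 27  bus=[BusRdX]  L2: P0=I P1=I P2=M P3=I  mem[L2]=25
25. P2: store L4 := 18  bus=[BusRdX]  L4: P0=I P1=I P2=M P3=I  mem[L4]=10

bus = BusRdX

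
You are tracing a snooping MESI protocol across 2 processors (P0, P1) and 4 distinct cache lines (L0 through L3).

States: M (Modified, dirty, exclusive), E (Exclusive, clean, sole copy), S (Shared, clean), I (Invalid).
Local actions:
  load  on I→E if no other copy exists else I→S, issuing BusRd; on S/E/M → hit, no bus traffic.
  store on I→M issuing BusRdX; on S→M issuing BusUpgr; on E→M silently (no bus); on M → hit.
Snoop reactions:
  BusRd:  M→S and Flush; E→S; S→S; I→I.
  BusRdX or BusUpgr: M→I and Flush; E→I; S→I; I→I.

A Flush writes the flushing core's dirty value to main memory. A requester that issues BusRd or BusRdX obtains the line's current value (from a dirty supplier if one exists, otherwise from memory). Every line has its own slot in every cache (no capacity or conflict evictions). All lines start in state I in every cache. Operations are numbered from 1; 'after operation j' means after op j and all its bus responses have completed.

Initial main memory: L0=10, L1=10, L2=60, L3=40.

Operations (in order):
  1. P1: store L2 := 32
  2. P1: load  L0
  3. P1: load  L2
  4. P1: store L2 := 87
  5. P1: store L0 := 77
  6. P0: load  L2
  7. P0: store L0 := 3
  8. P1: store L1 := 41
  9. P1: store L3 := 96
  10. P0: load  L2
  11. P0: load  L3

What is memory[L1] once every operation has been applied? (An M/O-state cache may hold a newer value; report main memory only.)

  op1 P1: store L2 := 32 → I/M on L2; bus BusRdX; mem=60
  op2 P1: load  L0 → I/E on L0; bus BusRd; mem=10
  op3 P1: load  L2 → I/M on L2; bus (none); mem=60
  op4 P1: store L2 := 87 → I/M on L2; bus (none); mem=60
  op5 P1: store L0 := 77 → I/M on L0; bus (none); mem=10
  op6 P0: load  L2 → S/S on L2; bus BusRd Flush; mem=87
  op7 P0: store L0 := 3 → M/I on L0; bus BusRdX Flush; mem=77
  op8 P1: store L1 := 41 → I/M on L1; bus BusRdX; mem=10
  op9 P1: store L3 := 96 → I/M on L3; bus BusRdX; mem=40
  op10 P0: load  L2 → S/S on L2; bus (none); mem=87
  op11 P0: load  L3 → S/S on L3; bus BusRd Flush; mem=96

memory[L1] = 10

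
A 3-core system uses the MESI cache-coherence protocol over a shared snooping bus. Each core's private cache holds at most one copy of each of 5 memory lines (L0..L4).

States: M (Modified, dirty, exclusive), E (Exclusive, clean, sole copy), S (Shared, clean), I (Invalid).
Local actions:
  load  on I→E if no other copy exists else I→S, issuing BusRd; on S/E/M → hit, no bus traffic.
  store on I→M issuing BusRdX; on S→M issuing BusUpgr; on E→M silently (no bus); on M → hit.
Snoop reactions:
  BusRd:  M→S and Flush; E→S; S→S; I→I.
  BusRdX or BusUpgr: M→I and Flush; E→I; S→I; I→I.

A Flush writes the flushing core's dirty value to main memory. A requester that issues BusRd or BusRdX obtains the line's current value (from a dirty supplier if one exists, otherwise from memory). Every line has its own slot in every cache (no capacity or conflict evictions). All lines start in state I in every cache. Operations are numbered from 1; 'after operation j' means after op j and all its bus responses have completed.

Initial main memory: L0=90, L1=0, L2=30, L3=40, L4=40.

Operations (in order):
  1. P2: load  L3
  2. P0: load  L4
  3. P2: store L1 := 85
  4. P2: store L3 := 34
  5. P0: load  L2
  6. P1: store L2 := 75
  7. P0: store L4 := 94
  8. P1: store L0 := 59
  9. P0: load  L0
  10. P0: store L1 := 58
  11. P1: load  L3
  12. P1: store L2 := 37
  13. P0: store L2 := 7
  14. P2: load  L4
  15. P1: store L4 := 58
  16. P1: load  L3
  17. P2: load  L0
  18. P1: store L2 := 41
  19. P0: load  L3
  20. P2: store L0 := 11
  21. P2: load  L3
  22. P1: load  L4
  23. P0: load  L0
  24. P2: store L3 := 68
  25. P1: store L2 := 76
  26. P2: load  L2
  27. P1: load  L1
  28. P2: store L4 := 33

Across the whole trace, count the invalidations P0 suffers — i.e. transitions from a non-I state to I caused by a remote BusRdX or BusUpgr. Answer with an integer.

[1] P2: load  L3 | P0:I, P1:I, P2:E(40) | bus: BusRd
[2] P0: load  L4 | P0:E(40), P1:I, P2:I | bus: BusRd
[3] P2: store L1 := 85 | P0:I, P1:I, P2:M(85) | bus: BusRdX
[4] P2: store L3 := 34 | P0:I, P1:I, P2:M(34) | bus: none
[5] P0: load  L2 | P0:E(30), P1:I, P2:I | bus: BusRd
[6] P1: store L2 := 75 | P0:I, P1:M(75), P2:I | bus: BusRdX
[7] P0: store L4 := 94 | P0:M(94), P1:I, P2:I | bus: none
[8] P1: store L0 := 59 | P0:I, P1:M(59), P2:I | bus: BusRdX
[9] P0: load  L0 | P0:S(59), P1:S(59), P2:I | bus: BusRd,Flush
[10] P0: store L1 := 58 | P0:M(58), P1:I, P2:I | bus: BusRdX,Flush
[11] P1: load  L3 | P0:I, P1:S(34), P2:S(34) | bus: BusRd,Flush
[12] P1: store L2 := 37 | P0:I, P1:M(37), P2:I | bus: none
[13] P0: store L2 := 7 | P0:M(7), P1:I, P2:I | bus: BusRdX,Flush
[14] P2: load  L4 | P0:S(94), P1:I, P2:S(94) | bus: BusRd,Flush
[15] P1: store L4 := 58 | P0:I, P1:M(58), P2:I | bus: BusRdX
[16] P1: load  L3 | P0:I, P1:S(34), P2:S(34) | bus: none
[17] P2: load  L0 | P0:S(59), P1:S(59), P2:S(59) | bus: BusRd
[18] P1: store L2 := 41 | P0:I, P1:M(41), P2:I | bus: BusRdX,Flush
[19] P0: load  L3 | P0:S(34), P1:S(34), P2:S(34) | bus: BusRd
[20] P2: store L0 := 11 | P0:I, P1:I, P2:M(11) | bus: BusUpgr
[21] P2: load  L3 | P0:S(34), P1:S(34), P2:S(34) | bus: none
[22] P1: load  L4 | P0:I, P1:M(58), P2:I | bus: none
[23] P0: load  L0 | P0:S(11), P1:I, P2:S(11) | bus: BusRd,Flush
[24] P2: store L3 := 68 | P0:I, P1:I, P2:M(68) | bus: BusUpgr
[25] P1: store L2 := 76 | P0:I, P1:M(76), P2:I | bus: none
[26] P2: load  L2 | P0:I, P1:S(76), P2:S(76) | bus: BusRd,Flush
[27] P1: load  L1 | P0:S(58), P1:S(58), P2:I | bus: BusRd,Flush
[28] P2: store L4 := 33 | P0:I, P1:I, P2:M(33) | bus: BusRdX,Flush

invalidations = 5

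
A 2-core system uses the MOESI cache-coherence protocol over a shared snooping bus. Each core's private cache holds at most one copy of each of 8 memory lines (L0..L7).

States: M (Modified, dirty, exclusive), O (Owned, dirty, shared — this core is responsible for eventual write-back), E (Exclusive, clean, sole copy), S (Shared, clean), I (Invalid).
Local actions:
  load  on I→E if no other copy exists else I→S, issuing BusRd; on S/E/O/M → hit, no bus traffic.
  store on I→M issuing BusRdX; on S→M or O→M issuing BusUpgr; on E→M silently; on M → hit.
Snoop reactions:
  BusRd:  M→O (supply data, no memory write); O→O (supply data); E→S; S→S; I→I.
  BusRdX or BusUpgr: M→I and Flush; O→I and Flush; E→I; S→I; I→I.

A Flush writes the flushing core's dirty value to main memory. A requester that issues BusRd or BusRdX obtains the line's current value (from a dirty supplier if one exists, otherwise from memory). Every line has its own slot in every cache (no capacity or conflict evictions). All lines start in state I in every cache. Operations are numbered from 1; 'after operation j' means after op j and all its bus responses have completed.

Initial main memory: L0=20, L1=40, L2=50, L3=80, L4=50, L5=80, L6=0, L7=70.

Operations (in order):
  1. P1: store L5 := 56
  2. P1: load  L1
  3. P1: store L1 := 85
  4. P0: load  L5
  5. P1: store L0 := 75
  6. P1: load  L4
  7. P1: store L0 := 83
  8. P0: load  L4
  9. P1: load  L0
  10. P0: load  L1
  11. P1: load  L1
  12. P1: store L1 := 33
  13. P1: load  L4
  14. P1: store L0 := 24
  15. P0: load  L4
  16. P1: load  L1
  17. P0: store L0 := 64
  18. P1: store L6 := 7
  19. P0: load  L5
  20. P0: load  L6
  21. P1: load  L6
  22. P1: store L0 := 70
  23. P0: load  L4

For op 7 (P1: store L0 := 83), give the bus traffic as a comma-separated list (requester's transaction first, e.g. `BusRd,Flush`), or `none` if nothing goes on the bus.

bus = none

step 1: P1: store L5 := 56  ⟶  IM  (L5)  txn=BusRdX  M[L5]=80
step 2: P1: load  L1  ⟶  IE  (L1)  txn=BusRd  M[L1]=40
step 3: P1: store L1 := 85  ⟶  IM  (L1)  txn=∅  M[L1]=40
step 4: P0: load  L5  ⟶  SO  (L5)  txn=BusRd  M[L5]=80
step 5: P1: store L0 := 75  ⟶  IM  (L0)  txn=BusRdX  M[L0]=20
step 6: P1: load  L4  ⟶  IE  (L4)  txn=BusRd  M[L4]=50
step 7: P1: store L0 := 83  ⟶  IM  (L0)  txn=∅  M[L0]=20
step 8: P0: load  L4  ⟶  SS  (L4)  txn=BusRd  M[L4]=50
step 9: P1: load  L0  ⟶  IM  (L0)  txn=∅  M[L0]=20
step 10: P0: load  L1  ⟶  SO  (L1)  txn=BusRd  M[L1]=40
step 11: P1: load  L1  ⟶  SO  (L1)  txn=∅  M[L1]=40
step 12: P1: store L1 := 33  ⟶  IM  (L1)  txn=BusUpgr  M[L1]=40
step 13: P1: load  L4  ⟶  SS  (L4)  txn=∅  M[L4]=50
step 14: P1: store L0 := 24  ⟶  IM  (L0)  txn=∅  M[L0]=20
step 15: P0: load  L4  ⟶  SS  (L4)  txn=∅  M[L4]=50
step 16: P1: load  L1  ⟶  IM  (L1)  txn=∅  M[L1]=40
step 17: P0: store L0 := 64  ⟶  MI  (L0)  txn=BusRdX+Flush  M[L0]=24
step 18: P1: store L6 := 7  ⟶  IM  (L6)  txn=BusRdX  M[L6]=0
step 19: P0: load  L5  ⟶  SO  (L5)  txn=∅  M[L5]=80
step 20: P0: load  L6  ⟶  SO  (L6)  txn=BusRd  M[L6]=0
step 21: P1: load  L6  ⟶  SO  (L6)  txn=∅  M[L6]=0
step 22: P1: store L0 := 70  ⟶  IM  (L0)  txn=BusRdX+Flush  M[L0]=64
step 23: P0: load  L4  ⟶  SS  (L4)  txn=∅  M[L4]=50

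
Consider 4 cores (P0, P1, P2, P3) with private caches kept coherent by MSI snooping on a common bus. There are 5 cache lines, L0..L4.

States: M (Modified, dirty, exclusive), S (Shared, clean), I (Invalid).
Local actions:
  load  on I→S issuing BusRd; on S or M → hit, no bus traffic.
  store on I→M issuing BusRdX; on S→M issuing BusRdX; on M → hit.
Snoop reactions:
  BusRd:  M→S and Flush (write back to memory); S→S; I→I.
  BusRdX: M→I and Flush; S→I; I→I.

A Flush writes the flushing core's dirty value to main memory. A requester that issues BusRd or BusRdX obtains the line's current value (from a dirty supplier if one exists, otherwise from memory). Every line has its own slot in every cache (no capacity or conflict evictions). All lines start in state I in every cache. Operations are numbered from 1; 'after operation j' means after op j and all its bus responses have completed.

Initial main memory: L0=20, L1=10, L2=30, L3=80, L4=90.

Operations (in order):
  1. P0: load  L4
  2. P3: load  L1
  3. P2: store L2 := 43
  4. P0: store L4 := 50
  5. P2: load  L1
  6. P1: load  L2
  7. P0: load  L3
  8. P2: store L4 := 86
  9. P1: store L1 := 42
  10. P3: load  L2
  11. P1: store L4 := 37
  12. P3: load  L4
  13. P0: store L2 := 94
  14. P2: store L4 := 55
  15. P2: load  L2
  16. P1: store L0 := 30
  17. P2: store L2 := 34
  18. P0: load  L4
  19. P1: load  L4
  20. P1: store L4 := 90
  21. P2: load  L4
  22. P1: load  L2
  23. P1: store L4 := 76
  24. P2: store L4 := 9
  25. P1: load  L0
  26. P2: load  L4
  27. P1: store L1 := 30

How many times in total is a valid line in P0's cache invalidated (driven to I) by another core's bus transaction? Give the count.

1. P0: load  L4  bus=[BusRd]  L4: P0=S P1=I P2=I P3=I  mem[L4]=90
2. P3: load  L1  bus=[BusRd]  L1: P0=I P1=I P2=I P3=S  mem[L1]=10
3. P2: store L2 := 43  bus=[BusRdX]  L2: P0=I P1=I P2=M P3=I  mem[L2]=30
4. P0: store L4 := 50  bus=[BusRdX]  L4: P0=M P1=I P2=I P3=I  mem[L4]=90
5. P2: load  L1  bus=[BusRd]  L1: P0=I P1=I P2=S P3=S  mem[L1]=10
6. P1: load  L2  bus=[BusRd,Flush]  L2: P0=I P1=S P2=S P3=I  mem[L2]=43
7. P0: load  L3  bus=[BusRd]  L3: P0=S P1=I P2=I P3=I  mem[L3]=80
8. P2: store L4 := 86  bus=[BusRdX,Flush]  L4: P0=I P1=I P2=M P3=I  mem[L4]=50
9. P1: store L1 := 42  bus=[BusRdX]  L1: P0=I P1=M P2=I P3=I  mem[L1]=10
10. P3: load  L2  bus=[BusRd]  L2: P0=I P1=S P2=S P3=S  mem[L2]=43
11. P1: store L4 := 37  bus=[BusRdX,Flush]  L4: P0=I P1=M P2=I P3=I  mem[L4]=86
12. P3: load  L4  bus=[BusRd,Flush]  L4: P0=I P1=S P2=I P3=S  mem[L4]=37
13. P0: store L2 := 94  bus=[BusRdX]  L2: P0=M P1=I P2=I P3=I  mem[L2]=43
14. P2: store L4 := 55  bus=[BusRdX]  L4: P0=I P1=I P2=M P3=I  mem[L4]=37
15. P2: load  L2  bus=[BusRd,Flush]  L2: P0=S P1=I P2=S P3=I  mem[L2]=94
16. P1: store L0 := 30  bus=[BusRdX]  L0: P0=I P1=M P2=I P3=I  mem[L0]=20
17. P2: store L2 := 34  bus=[BusRdX]  L2: P0=I P1=I P2=M P3=I  mem[L2]=94
18. P0: load  L4  bus=[BusRd,Flush]  L4: P0=S P1=I P2=S P3=I  mem[L4]=55
19. P1: load  L4  bus=[BusRd]  L4: P0=S P1=S P2=S P3=I  mem[L4]=55
20. P1: store L4 := 90  bus=[BusRdX]  L4: P0=I P1=M P2=I P3=I  mem[L4]=55
21. P2: load  L4  bus=[BusRd,Flush]  L4: P0=I P1=S P2=S P3=I  mem[L4]=90
22. P1: load  L2  bus=[BusRd,Flush]  L2: P0=I P1=S P2=S P3=I  mem[L2]=34
23. P1: store L4 := 76  bus=[BusRdX]  L4: P0=I P1=M P2=I P3=I  mem[L4]=90
24. P2: store L4 := 9  bus=[BusRdX,Flush]  L4: P0=I P1=I P2=M P3=I  mem[L4]=76
25. P1: load  L0  bus=[-]  L0: P0=I P1=M P2=I P3=I  mem[L0]=20
26. P2: load  L4  bus=[-]  L4: P0=I P1=I P2=M P3=I  mem[L4]=76
27. P1: store L1 := 30  bus=[-]  L1: P0=I P1=M P2=I P3=I  mem[L1]=10

invalidations = 3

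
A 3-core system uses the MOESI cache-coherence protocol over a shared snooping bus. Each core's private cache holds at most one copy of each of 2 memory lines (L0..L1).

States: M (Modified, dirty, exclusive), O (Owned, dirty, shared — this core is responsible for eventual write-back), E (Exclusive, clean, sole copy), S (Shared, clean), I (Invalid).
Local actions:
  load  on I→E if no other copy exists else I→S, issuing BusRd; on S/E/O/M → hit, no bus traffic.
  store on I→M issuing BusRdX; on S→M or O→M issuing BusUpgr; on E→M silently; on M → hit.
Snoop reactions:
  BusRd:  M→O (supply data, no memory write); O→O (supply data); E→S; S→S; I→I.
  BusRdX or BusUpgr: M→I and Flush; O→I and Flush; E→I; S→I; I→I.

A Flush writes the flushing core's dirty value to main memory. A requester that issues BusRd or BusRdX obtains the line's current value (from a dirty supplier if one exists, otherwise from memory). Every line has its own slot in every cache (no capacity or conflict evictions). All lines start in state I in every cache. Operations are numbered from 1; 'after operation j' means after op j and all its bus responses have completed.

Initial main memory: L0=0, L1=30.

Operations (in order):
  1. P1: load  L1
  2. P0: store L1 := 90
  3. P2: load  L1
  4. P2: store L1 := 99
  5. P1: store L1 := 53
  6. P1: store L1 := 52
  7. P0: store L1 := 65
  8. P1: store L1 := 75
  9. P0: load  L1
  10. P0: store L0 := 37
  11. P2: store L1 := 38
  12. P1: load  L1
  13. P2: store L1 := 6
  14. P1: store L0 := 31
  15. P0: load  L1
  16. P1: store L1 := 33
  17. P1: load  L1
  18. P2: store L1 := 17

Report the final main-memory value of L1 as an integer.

memory[L1] = 33

  op1 P1: load  L1 → I/E/I on L1; bus BusRd; mem=30
  op2 P0: store L1 := 90 → M/I/I on L1; bus BusRdX; mem=30
  op3 P2: load  L1 → O/I/S on L1; bus BusRd; mem=30
  op4 P2: store L1 := 99 → I/I/M on L1; bus BusUpgr Flush; mem=90
  op5 P1: store L1 := 53 → I/M/I on L1; bus BusRdX Flush; mem=99
  op6 P1: store L1 := 52 → I/M/I on L1; bus (none); mem=99
  op7 P0: store L1 := 65 → M/I/I on L1; bus BusRdX Flush; mem=52
  op8 P1: store L1 := 75 → I/M/I on L1; bus BusRdX Flush; mem=65
  op9 P0: load  L1 → S/O/I on L1; bus BusRd; mem=65
  op10 P0: store L0 := 37 → M/I/I on L0; bus BusRdX; mem=0
  op11 P2: store L1 := 38 → I/I/M on L1; bus BusRdX Flush; mem=75
  op12 P1: load  L1 → I/S/O on L1; bus BusRd; mem=75
  op13 P2: store L1 := 6 → I/I/M on L1; bus BusUpgr; mem=75
  op14 P1: store L0 := 31 → I/M/I on L0; bus BusRdX Flush; mem=37
  op15 P0: load  L1 → S/I/O on L1; bus BusRd; mem=75
  op16 P1: store L1 := 33 → I/M/I on L1; bus BusRdX Flush; mem=6
  op17 P1: load  L1 → I/M/I on L1; bus (none); mem=6
  op18 P2: store L1 := 17 → I/I/M on L1; bus BusRdX Flush; mem=33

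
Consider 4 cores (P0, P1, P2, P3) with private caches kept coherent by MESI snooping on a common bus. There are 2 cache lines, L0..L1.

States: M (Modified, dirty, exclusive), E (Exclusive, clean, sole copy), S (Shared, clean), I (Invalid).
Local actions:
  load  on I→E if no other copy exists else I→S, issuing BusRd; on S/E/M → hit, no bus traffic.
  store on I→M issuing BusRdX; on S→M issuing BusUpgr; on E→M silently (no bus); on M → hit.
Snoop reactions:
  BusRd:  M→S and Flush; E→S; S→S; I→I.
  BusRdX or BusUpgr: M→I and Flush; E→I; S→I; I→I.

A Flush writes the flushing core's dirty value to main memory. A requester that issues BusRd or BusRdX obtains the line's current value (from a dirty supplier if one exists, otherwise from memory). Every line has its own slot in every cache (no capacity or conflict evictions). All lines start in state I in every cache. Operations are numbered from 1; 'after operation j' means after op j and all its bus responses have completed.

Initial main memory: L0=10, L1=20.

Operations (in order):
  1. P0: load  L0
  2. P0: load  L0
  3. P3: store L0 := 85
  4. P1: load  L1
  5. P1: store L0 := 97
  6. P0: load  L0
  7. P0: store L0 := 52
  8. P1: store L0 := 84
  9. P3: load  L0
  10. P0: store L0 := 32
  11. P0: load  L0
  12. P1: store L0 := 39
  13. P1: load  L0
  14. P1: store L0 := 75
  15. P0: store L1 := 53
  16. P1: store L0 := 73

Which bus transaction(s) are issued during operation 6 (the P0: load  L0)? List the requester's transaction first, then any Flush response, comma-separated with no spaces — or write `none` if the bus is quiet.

step 1: P0: load  L0  ⟶  EIII  (L0)  txn=BusRd  M[L0]=10
step 2: P0: load  L0  ⟶  EIII  (L0)  txn=∅  M[L0]=10
step 3: P3: store L0 := 85  ⟶  IIIM  (L0)  txn=BusRdX  M[L0]=10
step 4: P1: load  L1  ⟶  IEII  (L1)  txn=BusRd  M[L1]=20
step 5: P1: store L0 := 97  ⟶  IMII  (L0)  txn=BusRdX+Flush  M[L0]=85
step 6: P0: load  L0  ⟶  SSII  (L0)  txn=BusRd+Flush  M[L0]=97
step 7: P0: store L0 := 52  ⟶  MIII  (L0)  txn=BusUpgr  M[L0]=97
step 8: P1: store L0 := 84  ⟶  IMII  (L0)  txn=BusRdX+Flush  M[L0]=52
step 9: P3: load  L0  ⟶  ISIS  (L0)  txn=BusRd+Flush  M[L0]=84
step 10: P0: store L0 := 32  ⟶  MIII  (L0)  txn=BusRdX  M[L0]=84
step 11: P0: load  L0  ⟶  MIII  (L0)  txn=∅  M[L0]=84
step 12: P1: store L0 := 39  ⟶  IMII  (L0)  txn=BusRdX+Flush  M[L0]=32
step 13: P1: load  L0  ⟶  IMII  (L0)  txn=∅  M[L0]=32
step 14: P1: store L0 := 75  ⟶  IMII  (L0)  txn=∅  M[L0]=32
step 15: P0: store L1 := 53  ⟶  MIII  (L1)  txn=BusRdX  M[L1]=20
step 16: P1: store L0 := 73  ⟶  IMII  (L0)  txn=∅  M[L0]=32

bus = BusRd,Flush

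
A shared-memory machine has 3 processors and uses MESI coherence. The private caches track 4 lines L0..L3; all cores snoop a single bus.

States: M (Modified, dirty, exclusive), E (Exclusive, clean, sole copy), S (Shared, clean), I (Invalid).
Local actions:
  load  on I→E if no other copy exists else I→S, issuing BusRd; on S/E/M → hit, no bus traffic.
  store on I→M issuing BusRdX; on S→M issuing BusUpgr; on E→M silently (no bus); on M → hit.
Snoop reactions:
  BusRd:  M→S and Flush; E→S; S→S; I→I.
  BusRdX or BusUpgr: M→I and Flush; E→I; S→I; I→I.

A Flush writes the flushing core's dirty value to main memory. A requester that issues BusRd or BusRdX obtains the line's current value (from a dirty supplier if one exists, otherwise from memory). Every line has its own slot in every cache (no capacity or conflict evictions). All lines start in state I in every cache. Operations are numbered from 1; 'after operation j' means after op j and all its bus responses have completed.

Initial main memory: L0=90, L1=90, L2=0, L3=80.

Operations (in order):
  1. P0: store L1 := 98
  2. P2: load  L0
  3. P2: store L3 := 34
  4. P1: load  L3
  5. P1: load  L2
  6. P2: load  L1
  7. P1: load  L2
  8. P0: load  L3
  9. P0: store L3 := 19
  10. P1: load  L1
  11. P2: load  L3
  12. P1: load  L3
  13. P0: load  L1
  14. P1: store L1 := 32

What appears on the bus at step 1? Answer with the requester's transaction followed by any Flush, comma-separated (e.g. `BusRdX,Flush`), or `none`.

step 1: P0: store L1 := 98  ⟶  MII  (L1)  txn=BusRdX  M[L1]=90
step 2: P2: load  L0  ⟶  IIE  (L0)  txn=BusRd  M[L0]=90
step 3: P2: store L3 := 34  ⟶  IIM  (L3)  txn=BusRdX  M[L3]=80
step 4: P1: load  L3  ⟶  ISS  (L3)  txn=BusRd+Flush  M[L3]=34
step 5: P1: load  L2  ⟶  IEI  (L2)  txn=BusRd  M[L2]=0
step 6: P2: load  L1  ⟶  SIS  (L1)  txn=BusRd+Flush  M[L1]=98
step 7: P1: load  L2  ⟶  IEI  (L2)  txn=∅  M[L2]=0
step 8: P0: load  L3  ⟶  SSS  (L3)  txn=BusRd  M[L3]=34
step 9: P0: store L3 := 19  ⟶  MII  (L3)  txn=BusUpgr  M[L3]=34
step 10: P1: load  L1  ⟶  SSS  (L1)  txn=BusRd  M[L1]=98
step 11: P2: load  L3  ⟶  SIS  (L3)  txn=BusRd+Flush  M[L3]=19
step 12: P1: load  L3  ⟶  SSS  (L3)  txn=BusRd  M[L3]=19
step 13: P0: load  L1  ⟶  SSS  (L1)  txn=∅  M[L1]=98
step 14: P1: store L1 := 32  ⟶  IMI  (L1)  txn=BusUpgr  M[L1]=98

bus = BusRdX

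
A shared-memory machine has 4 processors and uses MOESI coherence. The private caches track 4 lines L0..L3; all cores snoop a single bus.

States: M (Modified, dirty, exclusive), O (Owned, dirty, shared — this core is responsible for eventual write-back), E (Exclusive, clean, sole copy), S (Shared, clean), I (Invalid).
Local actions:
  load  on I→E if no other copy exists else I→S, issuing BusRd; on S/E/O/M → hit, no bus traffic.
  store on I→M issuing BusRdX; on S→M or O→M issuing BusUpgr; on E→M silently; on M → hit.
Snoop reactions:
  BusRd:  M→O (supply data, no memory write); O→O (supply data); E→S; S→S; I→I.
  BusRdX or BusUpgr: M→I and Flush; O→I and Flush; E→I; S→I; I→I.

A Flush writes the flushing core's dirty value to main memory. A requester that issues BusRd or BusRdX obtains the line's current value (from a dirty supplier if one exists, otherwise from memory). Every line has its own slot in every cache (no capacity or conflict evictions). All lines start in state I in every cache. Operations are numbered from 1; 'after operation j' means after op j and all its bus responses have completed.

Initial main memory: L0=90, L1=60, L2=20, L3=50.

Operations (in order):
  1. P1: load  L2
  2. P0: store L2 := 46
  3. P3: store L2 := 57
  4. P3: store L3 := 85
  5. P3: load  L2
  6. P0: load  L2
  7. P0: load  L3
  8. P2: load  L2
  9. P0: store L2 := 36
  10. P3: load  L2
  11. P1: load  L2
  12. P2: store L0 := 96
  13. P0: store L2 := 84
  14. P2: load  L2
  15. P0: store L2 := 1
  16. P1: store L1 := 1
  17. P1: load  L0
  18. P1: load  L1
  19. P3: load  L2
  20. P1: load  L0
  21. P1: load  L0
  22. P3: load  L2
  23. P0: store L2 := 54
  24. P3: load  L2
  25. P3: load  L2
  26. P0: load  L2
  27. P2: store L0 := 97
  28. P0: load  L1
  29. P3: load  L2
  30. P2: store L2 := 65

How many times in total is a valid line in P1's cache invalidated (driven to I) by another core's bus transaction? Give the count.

step 1: P1: load  L2  ⟶  IEII  (L2)  txn=BusRd  M[L2]=20
step 2: P0: store L2 := 46  ⟶  MIII  (L2)  txn=BusRdX  M[L2]=20
step 3: P3: store L2 := 57  ⟶  IIIM  (L2)  txn=BusRdX+Flush  M[L2]=46
step 4: P3: store L3 := 85  ⟶  IIIM  (L3)  txn=BusRdX  M[L3]=50
step 5: P3: load  L2  ⟶  IIIM  (L2)  txn=∅  M[L2]=46
step 6: P0: load  L2  ⟶  SIIO  (L2)  txn=BusRd  M[L2]=46
step 7: P0: load  L3  ⟶  SIIO  (L3)  txn=BusRd  M[L3]=50
step 8: P2: load  L2  ⟶  SISO  (L2)  txn=BusRd  M[L2]=46
step 9: P0: store L2 := 36  ⟶  MIII  (L2)  txn=BusUpgr+Flush  M[L2]=57
step 10: P3: load  L2  ⟶  OIIS  (L2)  txn=BusRd  M[L2]=57
step 11: P1: load  L2  ⟶  OSIS  (L2)  txn=BusRd  M[L2]=57
step 12: P2: store L0 := 96  ⟶  IIMI  (L0)  txn=BusRdX  M[L0]=90
step 13: P0: store L2 := 84  ⟶  MIII  (L2)  txn=BusUpgr  M[L2]=57
step 14: P2: load  L2  ⟶  OISI  (L2)  txn=BusRd  M[L2]=57
step 15: P0: store L2 := 1  ⟶  MIII  (L2)  txn=BusUpgr  M[L2]=57
step 16: P1: store L1 := 1  ⟶  IMII  (L1)  txn=BusRdX  M[L1]=60
step 17: P1: load  L0  ⟶  ISOI  (L0)  txn=BusRd  M[L0]=90
step 18: P1: load  L1  ⟶  IMII  (L1)  txn=∅  M[L1]=60
step 19: P3: load  L2  ⟶  OIIS  (L2)  txn=BusRd  M[L2]=57
step 20: P1: load  L0  ⟶  ISOI  (L0)  txn=∅  M[L0]=90
step 21: P1: load  L0  ⟶  ISOI  (L0)  txn=∅  M[L0]=90
step 22: P3: load  L2  ⟶  OIIS  (L2)  txn=∅  M[L2]=57
step 23: P0: store L2 := 54  ⟶  MIII  (L2)  txn=BusUpgr  M[L2]=57
step 24: P3: load  L2  ⟶  OIIS  (L2)  txn=BusRd  M[L2]=57
step 25: P3: load  L2  ⟶  OIIS  (L2)  txn=∅  M[L2]=57
step 26: P0: load  L2  ⟶  OIIS  (L2)  txn=∅  M[L2]=57
step 27: P2: store L0 := 97  ⟶  IIMI  (L0)  txn=BusUpgr  M[L0]=90
step 28: P0: load  L1  ⟶  SOII  (L1)  txn=BusRd  M[L1]=60
step 29: P3: load  L2  ⟶  OIIS  (L2)  txn=∅  M[L2]=57
step 30: P2: store L2 := 65  ⟶  IIMI  (L2)  txn=BusRdX+Flush  M[L2]=54

invalidations = 3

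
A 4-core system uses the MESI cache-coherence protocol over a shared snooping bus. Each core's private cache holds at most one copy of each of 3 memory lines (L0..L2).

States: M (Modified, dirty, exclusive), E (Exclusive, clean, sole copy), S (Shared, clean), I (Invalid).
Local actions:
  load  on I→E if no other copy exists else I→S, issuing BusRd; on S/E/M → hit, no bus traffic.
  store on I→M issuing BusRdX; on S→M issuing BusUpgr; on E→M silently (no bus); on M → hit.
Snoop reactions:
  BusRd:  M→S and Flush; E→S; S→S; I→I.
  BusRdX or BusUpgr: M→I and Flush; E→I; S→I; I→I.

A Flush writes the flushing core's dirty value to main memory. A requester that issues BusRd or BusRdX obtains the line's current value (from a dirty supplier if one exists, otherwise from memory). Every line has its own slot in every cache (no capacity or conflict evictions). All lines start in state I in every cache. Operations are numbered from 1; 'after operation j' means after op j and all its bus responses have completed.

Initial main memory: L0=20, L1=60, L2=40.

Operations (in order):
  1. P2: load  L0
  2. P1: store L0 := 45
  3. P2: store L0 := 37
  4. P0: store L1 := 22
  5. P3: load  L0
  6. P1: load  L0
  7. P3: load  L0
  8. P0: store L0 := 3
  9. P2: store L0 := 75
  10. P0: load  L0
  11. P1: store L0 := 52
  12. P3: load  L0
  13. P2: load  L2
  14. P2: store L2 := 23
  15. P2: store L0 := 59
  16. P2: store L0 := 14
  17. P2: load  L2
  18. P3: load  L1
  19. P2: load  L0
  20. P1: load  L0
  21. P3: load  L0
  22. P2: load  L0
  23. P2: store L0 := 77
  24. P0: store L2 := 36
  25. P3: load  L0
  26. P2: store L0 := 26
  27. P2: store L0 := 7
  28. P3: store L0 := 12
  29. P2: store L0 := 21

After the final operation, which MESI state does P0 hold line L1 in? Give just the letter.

[1] P2: load  L0 | P0:I, P1:I, P2:E(20), P3:I | bus: BusRd
[2] P1: store L0 := 45 | P0:I, P1:M(45), P2:I, P3:I | bus: BusRdX
[3] P2: store L0 := 37 | P0:I, P1:I, P2:M(37), P3:I | bus: BusRdX,Flush
[4] P0: store L1 := 22 | P0:M(22), P1:I, P2:I, P3:I | bus: BusRdX
[5] P3: load  L0 | P0:I, P1:I, P2:S(37), P3:S(37) | bus: BusRd,Flush
[6] P1: load  L0 | P0:I, P1:S(37), P2:S(37), P3:S(37) | bus: BusRd
[7] P3: load  L0 | P0:I, P1:S(37), P2:S(37), P3:S(37) | bus: none
[8] P0: store L0 := 3 | P0:M(3), P1:I, P2:I, P3:I | bus: BusRdX
[9] P2: store L0 := 75 | P0:I, P1:I, P2:M(75), P3:I | bus: BusRdX,Flush
[10] P0: load  L0 | P0:S(75), P1:I, P2:S(75), P3:I | bus: BusRd,Flush
[11] P1: store L0 := 52 | P0:I, P1:M(52), P2:I, P3:I | bus: BusRdX
[12] P3: load  L0 | P0:I, P1:S(52), P2:I, P3:S(52) | bus: BusRd,Flush
[13] P2: load  L2 | P0:I, P1:I, P2:E(40), P3:I | bus: BusRd
[14] P2: store L2 := 23 | P0:I, P1:I, P2:M(23), P3:I | bus: none
[15] P2: store L0 := 59 | P0:I, P1:I, P2:M(59), P3:I | bus: BusRdX
[16] P2: store L0 := 14 | P0:I, P1:I, P2:M(14), P3:I | bus: none
[17] P2: load  L2 | P0:I, P1:I, P2:M(23), P3:I | bus: none
[18] P3: load  L1 | P0:S(22), P1:I, P2:I, P3:S(22) | bus: BusRd,Flush
[19] P2: load  L0 | P0:I, P1:I, P2:M(14), P3:I | bus: none
[20] P1: load  L0 | P0:I, P1:S(14), P2:S(14), P3:I | bus: BusRd,Flush
[21] P3: load  L0 | P0:I, P1:S(14), P2:S(14), P3:S(14) | bus: BusRd
[22] P2: load  L0 | P0:I, P1:S(14), P2:S(14), P3:S(14) | bus: none
[23] P2: store L0 := 77 | P0:I, P1:I, P2:M(77), P3:I | bus: BusUpgr
[24] P0: store L2 := 36 | P0:M(36), P1:I, P2:I, P3:I | bus: BusRdX,Flush
[25] P3: load  L0 | P0:I, P1:I, P2:S(77), P3:S(77) | bus: BusRd,Flush
[26] P2: store L0 := 26 | P0:I, P1:I, P2:M(26), P3:I | bus: BusUpgr
[27] P2: store L0 := 7 | P0:I, P1:I, P2:M(7), P3:I | bus: none
[28] P3: store L0 := 12 | P0:I, P1:I, P2:I, P3:M(12) | bus: BusRdX,Flush
[29] P2: store L0 := 21 | P0:I, P1:I, P2:M(21), P3:I | bus: BusRdX,Flush

state = S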